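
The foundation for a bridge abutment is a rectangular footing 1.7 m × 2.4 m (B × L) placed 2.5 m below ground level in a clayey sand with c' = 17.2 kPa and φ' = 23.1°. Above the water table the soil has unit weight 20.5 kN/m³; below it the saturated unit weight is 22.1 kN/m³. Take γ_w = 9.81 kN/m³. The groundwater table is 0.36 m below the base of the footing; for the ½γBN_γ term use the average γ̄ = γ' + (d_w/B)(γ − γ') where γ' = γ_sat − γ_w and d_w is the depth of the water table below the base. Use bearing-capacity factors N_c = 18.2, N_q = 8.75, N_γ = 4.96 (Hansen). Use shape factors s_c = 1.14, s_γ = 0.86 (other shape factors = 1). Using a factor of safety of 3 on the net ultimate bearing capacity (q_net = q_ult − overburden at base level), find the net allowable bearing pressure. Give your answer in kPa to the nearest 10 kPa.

q = γ·D_f = 20.5 × 2.5 = 51.25 kPa.
γ' = 12.29 kN/m³; averaging over the depth B below the base, γ̄ = γ' + (d_w/B)(γ − γ') = 14.029 kN/m³.
c·N_c·s_c = 17.2 × 18.2 × 1.14 = 356.87 kPa
q·N_q = 51.25 × 8.75 = 448.44 kPa
0.5·γ·B·N_γ·s_γ = 0.5 × 14.029 × 1.7 × 4.96 × 0.86 = 50.864 kPa
q_ult = 356.87 + 448.44 + 50.864 = 856.17 kPa.
q_net = 856.17 − 51.25 = 804.92 kPa.
q_all(net) = 804.92 / 3 = 268.31 kPa.

q_all(net) ≈ 270 kPa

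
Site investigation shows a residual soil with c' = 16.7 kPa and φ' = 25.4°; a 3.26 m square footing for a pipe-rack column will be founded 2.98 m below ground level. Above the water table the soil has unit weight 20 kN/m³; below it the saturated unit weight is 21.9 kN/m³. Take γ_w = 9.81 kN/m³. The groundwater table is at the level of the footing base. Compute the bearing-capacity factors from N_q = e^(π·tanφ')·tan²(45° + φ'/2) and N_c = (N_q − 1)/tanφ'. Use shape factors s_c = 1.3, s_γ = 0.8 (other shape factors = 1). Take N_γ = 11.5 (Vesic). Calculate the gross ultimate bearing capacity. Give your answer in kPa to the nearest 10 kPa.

tan25.4° = 0.4748, so N_q = e^(π×0.4748)·tan²(57.7°) = 4.445 × 2.502 = 11.12.
N_c = (11.12 − 1)/tan25.4° = 21.32.
q = γ·D_f = 20 × 2.98 = 59.6 kPa.
For the ½γBN_γ term take γ' = 21.9 − 9.81 = 12.09 kN/m³ (soil below base is submerged).
c·N_c·s_c = 16.7 × 21.317 × 1.3 = 462.79 kPa
q·N_q = 59.6 × 11.122 = 662.87 kPa
0.5·γ·B·N_γ·s_γ = 0.5 × 12.09 × 3.26 × 11.5 × 0.8 = 181.3 kPa
q_ult = 462.79 + 662.87 + 181.3 = 1307 kPa.

q_ult ≈ 1310 kPa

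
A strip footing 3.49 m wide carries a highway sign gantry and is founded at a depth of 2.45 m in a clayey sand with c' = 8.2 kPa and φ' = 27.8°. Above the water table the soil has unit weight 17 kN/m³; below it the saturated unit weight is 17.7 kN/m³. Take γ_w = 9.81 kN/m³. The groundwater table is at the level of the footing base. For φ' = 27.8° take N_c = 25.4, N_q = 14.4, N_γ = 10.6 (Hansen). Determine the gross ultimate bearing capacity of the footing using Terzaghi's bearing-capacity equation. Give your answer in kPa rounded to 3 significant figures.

q_ult ≈ 954 kPa

Overburden at base level: q = 17 × 2.45 = 41.65 kPa.
Below the base the soil is submerged, so the ½γBN_γ term uses γ' = 17.7 − 9.81 = 7.89 kN/m³.
Cohesion term c·N_c = 8.2 × 25.4 = 208.28 kPa; surcharge term q·N_q = 41.65 × 14.4 = 599.76 kPa; self-weight term 0.5·γ·B·N_γ = 0.5 × 7.89 × 3.49 × 10.6 = 145.94 kPa.
q_ult = 208.28 + 599.76 + 145.94 = 953.98 kPa.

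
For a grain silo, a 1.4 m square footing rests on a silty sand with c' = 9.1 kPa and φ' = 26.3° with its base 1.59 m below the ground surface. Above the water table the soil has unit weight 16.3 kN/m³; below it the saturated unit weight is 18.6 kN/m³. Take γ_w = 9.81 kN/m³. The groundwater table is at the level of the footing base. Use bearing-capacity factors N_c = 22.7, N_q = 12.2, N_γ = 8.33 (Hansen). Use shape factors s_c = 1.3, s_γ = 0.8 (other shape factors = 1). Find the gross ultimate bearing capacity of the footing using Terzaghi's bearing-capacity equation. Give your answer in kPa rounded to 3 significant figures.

Overburden at base level: q = 16.3 × 1.59 = 25.917 kPa.
Below the base the soil is submerged, so the ½γBN_γ term uses γ' = 18.6 − 9.81 = 8.79 kN/m³.
Cohesion term c·N_c·s_c = 9.1 × 22.7 × 1.3 = 268.54 kPa; surcharge term q·N_q = 25.917 × 12.2 = 316.19 kPa; self-weight term 0.5·γ·B·N_γ·s_γ = 0.5 × 8.79 × 1.4 × 8.33 × 0.8 = 41.004 kPa.
q_ult = 268.54 + 316.19 + 41.004 = 625.73 kPa.

q_ult ≈ 626 kPa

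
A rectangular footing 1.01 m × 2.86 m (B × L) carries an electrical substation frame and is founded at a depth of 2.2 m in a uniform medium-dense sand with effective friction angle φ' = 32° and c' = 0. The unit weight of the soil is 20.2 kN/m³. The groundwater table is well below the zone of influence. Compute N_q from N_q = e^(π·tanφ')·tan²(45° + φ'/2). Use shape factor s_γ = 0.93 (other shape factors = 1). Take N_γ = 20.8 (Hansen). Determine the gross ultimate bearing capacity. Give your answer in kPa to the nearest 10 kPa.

q_ult ≈ 1230 kPa

tan32° = 0.6249, so N_q = e^(π×0.6249)·tan²(61°) = 7.121 × 3.255 = 23.18.
q = γ·D_f = 20.2 × 2.2 = 44.44 kPa.
q·N_q = 44.44 × 23.177 = 1030 kPa
0.5·γ·B·N_γ·s_γ = 0.5 × 20.2 × 1.01 × 20.8 × 0.93 = 197.33 kPa
q_ult = 1030 + 197.33 = 1227.3 kPa.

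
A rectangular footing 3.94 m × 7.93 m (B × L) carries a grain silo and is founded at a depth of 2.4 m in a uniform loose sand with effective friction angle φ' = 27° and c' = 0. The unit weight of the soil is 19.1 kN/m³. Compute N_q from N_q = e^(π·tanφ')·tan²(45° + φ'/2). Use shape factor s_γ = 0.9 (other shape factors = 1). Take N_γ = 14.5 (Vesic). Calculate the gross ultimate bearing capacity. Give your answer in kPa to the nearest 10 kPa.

q_ult ≈ 1100 kPa

tan27° = 0.5095, so N_q = e^(π×0.5095)·tan²(58.5°) = 4.957 × 2.663 = 13.2.
Overburden at base level: q = 19.1 × 2.4 = 45.84 kPa.
Surcharge term q·N_q = 45.84 × 13.199 = 605.05 kPa; self-weight term 0.5·γ·B·N_γ·s_γ = 0.5 × 19.1 × 3.94 × 14.5 × 0.9 = 491.03 kPa.
q_ult = 605.05 + 491.03 = 1096.1 kPa.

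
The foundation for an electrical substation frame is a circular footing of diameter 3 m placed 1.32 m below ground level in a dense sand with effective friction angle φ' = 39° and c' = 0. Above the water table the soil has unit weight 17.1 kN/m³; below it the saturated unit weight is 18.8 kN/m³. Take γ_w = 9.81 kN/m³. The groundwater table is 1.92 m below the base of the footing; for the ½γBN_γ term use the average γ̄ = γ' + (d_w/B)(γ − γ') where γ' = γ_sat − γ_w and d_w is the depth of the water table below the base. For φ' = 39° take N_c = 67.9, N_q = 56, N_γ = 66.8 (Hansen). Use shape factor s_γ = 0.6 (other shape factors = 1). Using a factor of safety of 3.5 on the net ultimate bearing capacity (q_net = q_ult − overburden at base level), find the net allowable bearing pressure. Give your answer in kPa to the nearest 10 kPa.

q_all(net) ≈ 600 kPa

q = γ·D_f = 17.1 × 1.32 = 22.572 kPa.
γ' = 8.99 kN/m³; averaging over the depth B below the base, γ̄ = γ' + (d_w/B)(γ − γ') = 14.18 kN/m³.
q·N_q = 22.572 × 56 = 1264 kPa
0.5·γ·B·N_γ·s_γ = 0.5 × 14.18 × 3 × 66.8 × 0.6 = 852.53 kPa
q_ult = 1264 + 852.53 = 2116.6 kPa.
q_net = 2116.6 − 22.572 = 2094 kPa.
q_all(net) = 2094 / 3.5 = 598.28 kPa.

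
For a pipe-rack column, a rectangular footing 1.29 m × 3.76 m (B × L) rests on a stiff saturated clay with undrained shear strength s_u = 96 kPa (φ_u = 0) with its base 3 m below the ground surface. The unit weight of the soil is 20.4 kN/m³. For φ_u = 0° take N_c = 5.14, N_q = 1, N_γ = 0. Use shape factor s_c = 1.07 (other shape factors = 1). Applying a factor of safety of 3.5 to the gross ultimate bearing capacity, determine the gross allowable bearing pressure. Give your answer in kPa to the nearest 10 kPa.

Overburden at base level: q = 20.4 × 3 = 61.2 kPa.
Cohesion term c·N_c·s_c = 96 × 5.14 × 1.07 = 527.98 kPa; surcharge term q·N_q = 61.2 × 1 = 61.2 kPa.
q_ult = 527.98 + 61.2 = 589.18 kPa.
q_all = q_ult / FS = 589.18 / 3.5 = 168.34 kPa.

q_all ≈ 170 kPa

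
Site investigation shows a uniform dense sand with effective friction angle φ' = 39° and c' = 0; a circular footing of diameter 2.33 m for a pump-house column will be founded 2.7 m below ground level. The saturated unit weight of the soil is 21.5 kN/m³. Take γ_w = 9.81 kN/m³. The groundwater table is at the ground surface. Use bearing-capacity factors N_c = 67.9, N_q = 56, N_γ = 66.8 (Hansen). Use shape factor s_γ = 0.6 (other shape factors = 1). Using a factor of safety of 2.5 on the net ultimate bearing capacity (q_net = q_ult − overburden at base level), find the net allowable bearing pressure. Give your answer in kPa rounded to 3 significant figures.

Water table at ground surface, so effective unit weight γ' = 21.5 − 9.81 = 11.69 kN/m³ is used throughout; overburden q = 11.69 × 2.7 = 31.563 kPa; the same γ' applies in the ½γBN_γ term.
Surcharge term q·N_q = 31.563 × 56 = 1767.5 kPa; self-weight term 0.5·γ·B·N_γ·s_γ = 0.5 × 11.69 × 2.33 × 66.8 × 0.6 = 545.84 kPa.
q_ult = 1767.5 + 545.84 = 2313.4 kPa.
q_net = 2313.4 − 31.563 = 2281.8 kPa.
q_all(net) = 2281.8 / 2.5 = 912.72 kPa.

q_all(net) ≈ 913 kPa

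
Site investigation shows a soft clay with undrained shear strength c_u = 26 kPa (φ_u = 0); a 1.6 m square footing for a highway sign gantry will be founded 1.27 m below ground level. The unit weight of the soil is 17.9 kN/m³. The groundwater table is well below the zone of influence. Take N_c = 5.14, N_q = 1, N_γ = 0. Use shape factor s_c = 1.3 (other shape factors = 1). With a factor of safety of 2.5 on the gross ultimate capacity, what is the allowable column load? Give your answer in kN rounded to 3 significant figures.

P_all ≈ 201 kN

q = γ·D_f = 17.9 × 1.27 = 22.733 kPa.
c·N_c·s_c = 26 × 5.14 × 1.3 = 173.73 kPa
q·N_q = 22.733 × 1 = 22.733 kPa
q_ult = 173.73 + 22.733 = 196.47 kPa.
Gross allowable pressure q_all = 196.47 / 2.5 = 78.586 kPa.
Footing area = 2.56 m², so allowable column load = 78.586 × 2.56 = 201.18 kN.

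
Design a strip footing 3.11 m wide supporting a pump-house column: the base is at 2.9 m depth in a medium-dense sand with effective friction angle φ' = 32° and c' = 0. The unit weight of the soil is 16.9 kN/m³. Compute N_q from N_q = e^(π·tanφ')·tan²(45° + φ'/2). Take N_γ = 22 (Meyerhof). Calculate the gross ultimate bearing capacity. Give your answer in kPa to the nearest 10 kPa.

tan32° = 0.6249, so N_q = e^(π×0.6249)·tan²(61°) = 7.121 × 3.255 = 23.18.
Effective surcharge at the founding depth q = γ·D_f = 16.9 × 2.9 = 49.01 kPa.
q_ult = q·N_q + 0.5·γ·B·N_γ
     = 49.01 × 23.177 + 0.5 × 16.9 × 3.11 × 22
     = 1135.9 + 578.15 = 1714 kPa.

q_ult ≈ 1710 kPa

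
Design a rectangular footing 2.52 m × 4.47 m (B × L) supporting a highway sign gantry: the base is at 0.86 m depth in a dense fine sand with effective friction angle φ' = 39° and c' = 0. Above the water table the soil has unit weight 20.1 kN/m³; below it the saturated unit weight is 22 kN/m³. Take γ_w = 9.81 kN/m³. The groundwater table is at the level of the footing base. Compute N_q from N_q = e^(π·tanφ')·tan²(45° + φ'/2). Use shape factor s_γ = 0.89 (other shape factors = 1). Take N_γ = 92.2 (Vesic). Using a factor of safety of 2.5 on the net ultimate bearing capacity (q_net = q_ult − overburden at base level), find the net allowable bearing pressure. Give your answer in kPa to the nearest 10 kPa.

N_q = e^(π·tan39°)·tan²(64.5°) = 55.96.
Effective surcharge at the founding depth q = γ·D_f = 20.1 × 0.86 = 17.286 kPa.
The water table coincides with the base, so in the self-weight term γ → γ' = 12.19 kN/m³.
q_ult = q·N_q + 0.5·γ·B·N_γ·s_γ
     = 17.286 × 55.957 + 0.5 × 12.19 × 2.52 × 92.2 × 0.89
     = 967.28 + 1260.4 = 2227.6 kPa.
q_net = 2227.6 − 17.286 = 2210.4 kPa.
q_all(net) = 2210.4 / 2.5 = 884.14 kPa.

q_all(net) ≈ 880 kPa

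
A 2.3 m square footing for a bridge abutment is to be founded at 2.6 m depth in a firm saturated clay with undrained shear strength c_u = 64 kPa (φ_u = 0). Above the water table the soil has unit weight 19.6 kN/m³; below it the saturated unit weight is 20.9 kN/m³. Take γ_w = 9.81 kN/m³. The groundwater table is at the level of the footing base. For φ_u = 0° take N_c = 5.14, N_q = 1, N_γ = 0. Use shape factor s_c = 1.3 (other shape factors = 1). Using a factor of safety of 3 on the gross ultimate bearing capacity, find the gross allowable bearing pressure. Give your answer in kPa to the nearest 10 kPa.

q = γ·D_f = 19.6 × 2.6 = 50.96 kPa.
c·N_c·s_c = 64 × 5.14 × 1.3 = 427.65 kPa
q·N_q = 50.96 × 1 = 50.96 kPa
q_ult = 427.65 + 50.96 = 478.61 kPa.
q_all = 478.61 / 3 = 159.54 kPa.

q_all ≈ 160 kPa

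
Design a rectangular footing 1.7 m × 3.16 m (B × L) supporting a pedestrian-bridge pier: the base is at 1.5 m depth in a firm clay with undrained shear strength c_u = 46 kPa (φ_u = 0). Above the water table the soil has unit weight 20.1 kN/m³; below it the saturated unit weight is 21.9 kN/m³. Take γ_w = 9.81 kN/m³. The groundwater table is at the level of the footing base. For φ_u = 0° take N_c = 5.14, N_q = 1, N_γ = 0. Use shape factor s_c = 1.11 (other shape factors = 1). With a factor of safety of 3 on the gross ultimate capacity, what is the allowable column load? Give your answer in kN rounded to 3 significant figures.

q = γ·D_f = 20.1 × 1.5 = 30.15 kPa.
c·N_c·s_c = 46 × 5.14 × 1.11 = 262.45 kPa
q·N_q = 30.15 × 1 = 30.15 kPa
q_ult = 262.45 + 30.15 = 292.6 kPa.
Gross allowable pressure q_all = 292.6 / 3 = 97.533 kPa.
Footing area = 5.372 m², so allowable column load = 97.533 × 5.372 = 523.95 kN.

P_all ≈ 524 kN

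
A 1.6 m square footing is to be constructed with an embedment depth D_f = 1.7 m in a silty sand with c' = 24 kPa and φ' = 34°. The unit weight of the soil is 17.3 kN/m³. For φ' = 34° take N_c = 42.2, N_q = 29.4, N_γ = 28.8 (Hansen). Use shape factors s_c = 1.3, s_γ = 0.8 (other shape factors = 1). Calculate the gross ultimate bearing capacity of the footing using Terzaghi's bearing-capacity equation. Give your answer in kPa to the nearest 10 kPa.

Overburden at base level: q = 17.3 × 1.7 = 29.41 kPa.
Cohesion term c·N_c·s_c = 24 × 42.2 × 1.3 = 1316.6 kPa; surcharge term q·N_q = 29.41 × 29.4 = 864.65 kPa; self-weight term 0.5·γ·B·N_γ·s_γ = 0.5 × 17.3 × 1.6 × 28.8 × 0.8 = 318.87 kPa.
q_ult = 1316.6 + 864.65 + 318.87 = 2500.2 kPa.

q_ult ≈ 2500 kPa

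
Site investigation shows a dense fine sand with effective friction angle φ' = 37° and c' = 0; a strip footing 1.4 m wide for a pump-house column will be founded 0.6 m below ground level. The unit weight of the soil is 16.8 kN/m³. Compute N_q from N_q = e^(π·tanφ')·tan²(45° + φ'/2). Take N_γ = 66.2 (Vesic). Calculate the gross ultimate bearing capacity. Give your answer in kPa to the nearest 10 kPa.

q_ult ≈ 1210 kPa

tan37° = 0.7536, so N_q = e^(π×0.7536)·tan²(63.5°) = 10.669 × 4.023 = 42.92.
Effective surcharge at the founding depth q = γ·D_f = 16.8 × 0.6 = 10.08 kPa.
q_ult = q·N_q + 0.5·γ·B·N_γ
     = 10.08 × 42.92 + 0.5 × 16.8 × 1.4 × 66.2
     = 432.63 + 778.51 = 1211.1 kPa.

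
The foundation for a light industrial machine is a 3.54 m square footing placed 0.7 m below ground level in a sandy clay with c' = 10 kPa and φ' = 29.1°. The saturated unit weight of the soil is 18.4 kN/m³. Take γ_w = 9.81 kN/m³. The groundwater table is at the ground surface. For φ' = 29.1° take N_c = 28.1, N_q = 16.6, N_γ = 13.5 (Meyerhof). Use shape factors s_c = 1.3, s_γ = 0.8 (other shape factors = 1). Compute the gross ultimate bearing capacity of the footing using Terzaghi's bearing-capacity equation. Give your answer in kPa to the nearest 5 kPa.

q_ult ≈ 630 kPa

Water table at ground surface, so effective unit weight γ' = 18.4 − 9.81 = 8.59 kN/m³ is used throughout; overburden q = 8.59 × 0.7 = 6.013 kPa; the same γ' applies in the ½γBN_γ term.
Cohesion term c·N_c·s_c = 10 × 28.1 × 1.3 = 365.3 kPa; surcharge term q·N_q = 6.013 × 16.6 = 99.816 kPa; self-weight term 0.5·γ·B·N_γ·s_γ = 0.5 × 8.59 × 3.54 × 13.5 × 0.8 = 164.21 kPa.
q_ult = 365.3 + 99.816 + 164.21 = 629.32 kPa.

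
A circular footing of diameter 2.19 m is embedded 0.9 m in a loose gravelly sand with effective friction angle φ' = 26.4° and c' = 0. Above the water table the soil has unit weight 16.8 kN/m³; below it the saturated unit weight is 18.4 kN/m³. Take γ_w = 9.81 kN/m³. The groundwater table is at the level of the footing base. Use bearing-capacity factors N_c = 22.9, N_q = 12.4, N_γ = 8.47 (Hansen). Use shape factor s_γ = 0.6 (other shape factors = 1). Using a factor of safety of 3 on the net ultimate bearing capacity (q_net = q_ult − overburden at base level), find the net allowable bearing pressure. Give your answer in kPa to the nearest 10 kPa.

q = γ·D_f = 16.8 × 0.9 = 15.12 kPa.
For the ½γBN_γ term take γ' = 18.4 − 9.81 = 8.59 kN/m³ (soil below base is submerged).
q·N_q = 15.12 × 12.4 = 187.49 kPa
0.5·γ·B·N_γ·s_γ = 0.5 × 8.59 × 2.19 × 8.47 × 0.6 = 47.802 kPa
q_ult = 187.49 + 47.802 = 235.29 kPa.
q_net = 235.29 − 15.12 = 220.17 kPa.
q_all(net) = 220.17 / 3 = 73.39 kPa.

q_all(net) ≈ 70 kPa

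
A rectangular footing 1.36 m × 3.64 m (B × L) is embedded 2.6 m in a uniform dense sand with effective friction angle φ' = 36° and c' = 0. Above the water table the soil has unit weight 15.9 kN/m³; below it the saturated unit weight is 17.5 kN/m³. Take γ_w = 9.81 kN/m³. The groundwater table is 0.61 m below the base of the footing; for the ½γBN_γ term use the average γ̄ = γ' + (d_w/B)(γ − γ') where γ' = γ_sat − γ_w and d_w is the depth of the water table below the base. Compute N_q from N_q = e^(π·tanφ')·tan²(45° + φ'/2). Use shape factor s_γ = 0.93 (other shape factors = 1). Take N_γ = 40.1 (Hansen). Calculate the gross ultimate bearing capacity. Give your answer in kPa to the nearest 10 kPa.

q_ult ≈ 1850 kPa

tan36° = 0.7265, so N_q = e^(π×0.7265)·tan²(63°) = 9.801 × 3.852 = 37.75.
Overburden at base level: q = 15.9 × 2.6 = 41.34 kPa.
The water table is 0.61 m below the base (< B = 1.36 m), so the ½γBN_γ term uses γ̄ = γ' + (d_w/B)(γ − γ') = 7.69 + (0.61/1.36)(15.9 − 7.69) = 11.372 kN/m³.
Surcharge term q·N_q = 41.34 × 37.752 = 1560.7 kPa; self-weight term 0.5·γ·B·N_γ·s_γ = 0.5 × 11.372 × 1.36 × 40.1 × 0.93 = 288.4 kPa.
q_ult = 1560.7 + 288.4 = 1849.1 kPa.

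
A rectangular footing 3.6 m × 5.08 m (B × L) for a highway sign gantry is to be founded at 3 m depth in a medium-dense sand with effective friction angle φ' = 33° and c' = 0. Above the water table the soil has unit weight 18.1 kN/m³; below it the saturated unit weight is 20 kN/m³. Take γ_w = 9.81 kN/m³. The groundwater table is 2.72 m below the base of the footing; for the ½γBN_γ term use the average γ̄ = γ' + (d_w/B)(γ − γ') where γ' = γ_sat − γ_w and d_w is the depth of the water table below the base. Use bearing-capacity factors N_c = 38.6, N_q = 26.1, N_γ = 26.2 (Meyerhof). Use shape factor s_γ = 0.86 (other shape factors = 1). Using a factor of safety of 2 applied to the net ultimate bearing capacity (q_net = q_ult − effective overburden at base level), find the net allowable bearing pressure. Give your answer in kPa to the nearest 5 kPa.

q = γ·D_f = 18.1 × 3 = 54.3 kPa.
γ' = 10.19 kN/m³; averaging over the depth B below the base, γ̄ = γ' + (d_w/B)(γ − γ') = 16.166 kN/m³.
q·N_q = 54.3 × 26.1 = 1417.2 kPa
0.5·γ·B·N_γ·s_γ = 0.5 × 16.166 × 3.6 × 26.2 × 0.86 = 655.67 kPa
q_ult = 1417.2 + 655.67 = 2072.9 kPa.
Net ultimate: q_net = 2072.9 − 54.3 = 2018.6 kPa.
q_all(net) = 2018.6 / 2 = 1009.3 kPa.

q_all(net) ≈ 1010 kPa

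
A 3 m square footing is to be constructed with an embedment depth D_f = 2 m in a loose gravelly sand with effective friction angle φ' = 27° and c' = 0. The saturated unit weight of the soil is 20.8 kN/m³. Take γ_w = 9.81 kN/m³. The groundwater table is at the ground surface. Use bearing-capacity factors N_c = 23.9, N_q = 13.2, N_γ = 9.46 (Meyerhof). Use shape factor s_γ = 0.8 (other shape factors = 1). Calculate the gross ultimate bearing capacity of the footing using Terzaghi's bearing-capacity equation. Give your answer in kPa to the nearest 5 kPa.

q_ult ≈ 415 kPa

With the water table at the surface the whole profile is submerged: γ' = 20.8 − 9.81 = 10.99 kN/m³, so q = γ'·D_f = 21.98 kPa; the same γ' applies in the ½γBN_γ term.
q_ult = q·N_q + 0.5·γ·B·N_γ·s_γ
     = 21.98 × 13.2 + 0.5 × 10.99 × 3 × 9.46 × 0.8
     = 290.14 + 124.76 = 414.89 kPa.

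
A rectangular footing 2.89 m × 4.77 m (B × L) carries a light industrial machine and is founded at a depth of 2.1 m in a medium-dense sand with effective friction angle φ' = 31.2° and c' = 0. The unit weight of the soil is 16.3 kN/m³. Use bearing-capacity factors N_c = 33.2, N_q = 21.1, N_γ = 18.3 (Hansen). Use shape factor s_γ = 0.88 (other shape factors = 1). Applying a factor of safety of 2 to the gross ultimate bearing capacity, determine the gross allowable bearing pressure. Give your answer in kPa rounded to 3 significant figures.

Overburden at base level: q = 16.3 × 2.1 = 34.23 kPa.
Surcharge term q·N_q = 34.23 × 21.1 = 722.25 kPa; self-weight term 0.5·γ·B·N_γ·s_γ = 0.5 × 16.3 × 2.89 × 18.3 × 0.88 = 379.31 kPa.
q_ult = 722.25 + 379.31 = 1101.6 kPa.
q_all = q_ult / FS = 1101.6 / 2 = 550.78 kPa.

q_all ≈ 551 kPa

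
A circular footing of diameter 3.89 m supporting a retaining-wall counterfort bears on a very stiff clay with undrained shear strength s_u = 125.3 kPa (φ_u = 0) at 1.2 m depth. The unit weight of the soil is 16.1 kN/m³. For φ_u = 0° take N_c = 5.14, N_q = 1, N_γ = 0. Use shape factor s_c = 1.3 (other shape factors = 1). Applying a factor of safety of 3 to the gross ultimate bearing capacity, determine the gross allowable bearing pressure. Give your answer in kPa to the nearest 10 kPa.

Effective surcharge at the founding depth q = γ·D_f = 16.1 × 1.2 = 19.32 kPa.
q_ult = c·N_c·s_c + q·N_q
     = 125.3 × 5.14 × 1.3 + 19.32 × 1
     = 837.25 + 19.32 = 856.57 kPa.
q_all = q_ult / FS = 856.57 / 3 = 285.52 kPa.

q_all ≈ 290 kPa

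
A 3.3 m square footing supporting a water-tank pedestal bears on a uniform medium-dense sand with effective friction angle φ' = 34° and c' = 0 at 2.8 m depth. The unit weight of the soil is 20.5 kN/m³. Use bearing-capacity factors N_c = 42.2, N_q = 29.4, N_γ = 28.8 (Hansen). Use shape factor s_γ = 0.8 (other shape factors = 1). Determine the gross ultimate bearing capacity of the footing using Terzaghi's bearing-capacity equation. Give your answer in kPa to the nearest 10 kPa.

q_ult ≈ 2470 kPa

Overburden at base level: q = 20.5 × 2.8 = 57.4 kPa.
Surcharge term q·N_q = 57.4 × 29.4 = 1687.6 kPa; self-weight term 0.5·γ·B·N_γ·s_γ = 0.5 × 20.5 × 3.3 × 28.8 × 0.8 = 779.33 kPa.
q_ult = 1687.6 + 779.33 = 2466.9 kPa.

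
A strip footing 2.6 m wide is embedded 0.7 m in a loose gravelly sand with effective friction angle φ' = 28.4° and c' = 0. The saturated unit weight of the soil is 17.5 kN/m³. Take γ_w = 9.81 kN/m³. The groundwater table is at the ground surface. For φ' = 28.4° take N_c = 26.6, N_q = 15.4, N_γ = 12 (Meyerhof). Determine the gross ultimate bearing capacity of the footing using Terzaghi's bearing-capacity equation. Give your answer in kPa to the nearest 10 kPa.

q_ult ≈ 200 kPa

With the water table at the surface the whole profile is submerged: γ' = 17.5 − 9.81 = 7.69 kN/m³, so q = γ'·D_f = 5.383 kPa; the same γ' applies in the ½γBN_γ term.
q_ult = q·N_q + 0.5·γ·B·N_γ
     = 5.383 × 15.4 + 0.5 × 7.69 × 2.6 × 12
     = 82.898 + 119.96 = 202.86 kPa.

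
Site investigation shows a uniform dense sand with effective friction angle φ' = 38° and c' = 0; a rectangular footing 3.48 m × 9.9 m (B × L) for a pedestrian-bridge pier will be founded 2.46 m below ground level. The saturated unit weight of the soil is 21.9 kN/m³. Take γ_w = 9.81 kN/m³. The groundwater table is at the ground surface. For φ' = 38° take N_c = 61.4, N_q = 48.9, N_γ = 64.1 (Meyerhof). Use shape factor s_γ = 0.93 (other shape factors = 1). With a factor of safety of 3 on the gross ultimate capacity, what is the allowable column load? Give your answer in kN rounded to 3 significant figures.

γ' = 21.9 − 9.81 = 12.09 kN/m³ (submerged throughout). q = 12.09 × 2.46 = 29.741 kPa; the same γ' applies in the ½γBN_γ term.
q·N_q = 29.741 × 48.9 = 1454.4 kPa
0.5·γ·B·N_γ·s_γ = 0.5 × 12.09 × 3.48 × 64.1 × 0.93 = 1254.1 kPa
q_ult = 1454.4 + 1254.1 = 2708.4 kPa.
Gross allowable pressure q_all = 2708.4 / 3 = 902.8 kPa.
Footing area = 34.452 m², so allowable column load = 902.8 × 34.452 = 31103 kN.

P_all ≈ 31100 kN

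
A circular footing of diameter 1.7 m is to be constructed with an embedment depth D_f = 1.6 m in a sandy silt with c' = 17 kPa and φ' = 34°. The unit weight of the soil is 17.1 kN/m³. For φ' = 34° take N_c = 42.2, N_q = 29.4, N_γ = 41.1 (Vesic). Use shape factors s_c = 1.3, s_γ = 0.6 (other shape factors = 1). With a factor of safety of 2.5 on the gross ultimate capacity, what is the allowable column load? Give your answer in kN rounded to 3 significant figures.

Effective surcharge at the founding depth q = γ·D_f = 17.1 × 1.6 = 27.36 kPa.
q_ult = c·N_c·s_c + q·N_q + 0.5·γ·B·N_γ·s_γ
     = 17 × 42.2 × 1.3 + 27.36 × 29.4 + 0.5 × 17.1 × 1.7 × 41.1 × 0.6
     = 932.62 + 804.38 + 358.43 = 2095.4 kPa.
Gross allowable pressure q_all = 2095.4 / 2.5 = 838.17 kPa.
Footing area = 2.2698 m², so allowable column load = 838.17 × 2.2698 = 1902.5 kN.

P_all ≈ 1900 kN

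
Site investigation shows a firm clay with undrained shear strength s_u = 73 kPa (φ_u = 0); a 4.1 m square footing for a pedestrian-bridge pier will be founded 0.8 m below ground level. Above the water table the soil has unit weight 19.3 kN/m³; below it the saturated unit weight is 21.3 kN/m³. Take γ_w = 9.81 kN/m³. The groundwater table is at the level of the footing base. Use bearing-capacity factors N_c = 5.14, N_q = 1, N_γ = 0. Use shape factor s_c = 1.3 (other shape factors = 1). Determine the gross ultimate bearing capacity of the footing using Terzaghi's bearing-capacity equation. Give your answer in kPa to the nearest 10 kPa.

q_ult ≈ 500 kPa

Overburden at base level: q = 19.3 × 0.8 = 15.44 kPa.
Cohesion term c·N_c·s_c = 73 × 5.14 × 1.3 = 487.79 kPa; surcharge term q·N_q = 15.44 × 1 = 15.44 kPa.
q_ult = 487.79 + 15.44 = 503.23 kPa.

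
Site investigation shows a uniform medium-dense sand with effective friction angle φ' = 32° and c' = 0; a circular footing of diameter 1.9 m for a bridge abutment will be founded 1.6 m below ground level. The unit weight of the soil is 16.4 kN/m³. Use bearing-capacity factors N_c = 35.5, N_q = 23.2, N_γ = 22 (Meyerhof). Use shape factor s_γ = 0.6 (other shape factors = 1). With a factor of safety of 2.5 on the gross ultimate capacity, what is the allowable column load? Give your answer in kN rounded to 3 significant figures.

P_all ≈ 924 kN

Overburden at base level: q = 16.4 × 1.6 = 26.24 kPa.
Surcharge term q·N_q = 26.24 × 23.2 = 608.77 kPa; self-weight term 0.5·γ·B·N_γ·s_γ = 0.5 × 16.4 × 1.9 × 22 × 0.6 = 205.66 kPa.
q_ult = 608.77 + 205.66 = 814.42 kPa.
Gross allowable pressure q_all = 814.42 / 2.5 = 325.77 kPa.
Footing area = 2.8353 m², so allowable column load = 325.77 × 2.8353 = 923.65 kN.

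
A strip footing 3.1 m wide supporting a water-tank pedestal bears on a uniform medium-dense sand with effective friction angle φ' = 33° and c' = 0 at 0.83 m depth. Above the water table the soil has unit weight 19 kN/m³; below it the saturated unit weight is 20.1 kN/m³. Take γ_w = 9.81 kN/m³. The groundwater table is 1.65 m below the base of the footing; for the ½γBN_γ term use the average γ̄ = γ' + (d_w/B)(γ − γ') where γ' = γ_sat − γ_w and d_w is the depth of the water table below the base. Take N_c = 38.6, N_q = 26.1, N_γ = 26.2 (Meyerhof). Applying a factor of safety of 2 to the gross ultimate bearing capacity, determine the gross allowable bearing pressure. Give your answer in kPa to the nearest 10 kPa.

q_all ≈ 510 kPa

q = γ·D_f = 19 × 0.83 = 15.77 kPa.
γ' = 10.29 kN/m³; averaging over the depth B below the base, γ̄ = γ' + (d_w/B)(γ − γ') = 14.926 kN/m³.
q·N_q = 15.77 × 26.1 = 411.6 kPa
0.5·γ·B·N_γ = 0.5 × 14.926 × 3.1 × 26.2 = 606.14 kPa
q_ult = 411.6 + 606.14 = 1017.7 kPa.
q_all = q_ult / FS = 1017.7 / 2 = 508.87 kPa.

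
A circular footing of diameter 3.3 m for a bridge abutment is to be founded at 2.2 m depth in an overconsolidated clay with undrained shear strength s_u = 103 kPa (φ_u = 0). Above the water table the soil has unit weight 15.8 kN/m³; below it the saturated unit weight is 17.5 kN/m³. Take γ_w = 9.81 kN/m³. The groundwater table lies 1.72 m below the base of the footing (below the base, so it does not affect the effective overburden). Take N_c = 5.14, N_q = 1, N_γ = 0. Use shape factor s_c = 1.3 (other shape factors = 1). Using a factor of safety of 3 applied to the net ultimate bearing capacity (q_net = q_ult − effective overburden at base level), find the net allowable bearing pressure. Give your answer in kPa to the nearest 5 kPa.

q = γ·D_f = 15.8 × 2.2 = 34.76 kPa.
c·N_c·s_c = 103 × 5.14 × 1.3 = 688.25 kPa
q·N_q = 34.76 × 1 = 34.76 kPa
q_ult = 688.25 + 34.76 = 723.01 kPa.
Net ultimate: q_net = 723.01 − 34.76 = 688.25 kPa.
q_all(net) = 688.25 / 3 = 229.42 kPa.

q_all(net) ≈ 230 kPa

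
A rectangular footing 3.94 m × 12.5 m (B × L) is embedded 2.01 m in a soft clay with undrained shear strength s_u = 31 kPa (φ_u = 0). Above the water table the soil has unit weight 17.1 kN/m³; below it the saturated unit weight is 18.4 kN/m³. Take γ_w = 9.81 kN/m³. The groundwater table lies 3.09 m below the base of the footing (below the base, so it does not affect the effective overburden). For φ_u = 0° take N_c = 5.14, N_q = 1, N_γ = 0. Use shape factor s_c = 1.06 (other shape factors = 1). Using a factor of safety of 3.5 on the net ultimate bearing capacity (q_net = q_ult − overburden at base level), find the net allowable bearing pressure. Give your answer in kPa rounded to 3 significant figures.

Effective surcharge at the founding depth q = γ·D_f = 17.1 × 2.01 = 34.371 kPa.
q_ult = c·N_c·s_c + q·N_q
     = 31 × 5.14 × 1.06 + 34.371 × 1
     = 168.9 + 34.371 = 203.27 kPa.
q_net = 203.27 − 34.371 = 168.9 kPa.
q_all(net) = 168.9 / 3.5 = 48.257 kPa.

q_all(net) ≈ 48.3 kPa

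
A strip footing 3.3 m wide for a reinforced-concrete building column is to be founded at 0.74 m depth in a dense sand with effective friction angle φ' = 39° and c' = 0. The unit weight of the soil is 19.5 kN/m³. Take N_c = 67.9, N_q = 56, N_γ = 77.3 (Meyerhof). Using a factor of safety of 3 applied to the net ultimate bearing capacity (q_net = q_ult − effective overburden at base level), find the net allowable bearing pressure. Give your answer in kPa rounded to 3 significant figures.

Overburden at base level: q = 19.5 × 0.74 = 14.43 kPa.
Surcharge term q·N_q = 14.43 × 56 = 808.08 kPa; self-weight term 0.5·γ·B·N_γ = 0.5 × 19.5 × 3.3 × 77.3 = 2487.1 kPa.
q_ult = 808.08 + 2487.1 = 3295.2 kPa.
Net ultimate: q_net = 3295.2 − 14.43 = 3280.8 kPa.
q_all(net) = 3280.8 / 3 = 1093.6 kPa.

q_all(net) ≈ 1090 kPa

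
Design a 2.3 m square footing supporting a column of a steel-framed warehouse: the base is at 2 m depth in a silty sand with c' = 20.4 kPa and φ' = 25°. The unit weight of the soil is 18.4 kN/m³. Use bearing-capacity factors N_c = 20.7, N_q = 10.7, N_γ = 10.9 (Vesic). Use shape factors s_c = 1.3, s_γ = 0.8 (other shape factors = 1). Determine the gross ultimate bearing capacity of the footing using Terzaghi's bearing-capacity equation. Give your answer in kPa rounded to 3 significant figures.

q = γ·D_f = 18.4 × 2 = 36.8 kPa.
c·N_c·s_c = 20.4 × 20.7 × 1.3 = 548.96 kPa
q·N_q = 36.8 × 10.7 = 393.76 kPa
0.5·γ·B·N_γ·s_γ = 0.5 × 18.4 × 2.3 × 10.9 × 0.8 = 184.52 kPa
q_ult = 548.96 + 393.76 + 184.52 = 1127.2 kPa.

q_ult ≈ 1130 kPa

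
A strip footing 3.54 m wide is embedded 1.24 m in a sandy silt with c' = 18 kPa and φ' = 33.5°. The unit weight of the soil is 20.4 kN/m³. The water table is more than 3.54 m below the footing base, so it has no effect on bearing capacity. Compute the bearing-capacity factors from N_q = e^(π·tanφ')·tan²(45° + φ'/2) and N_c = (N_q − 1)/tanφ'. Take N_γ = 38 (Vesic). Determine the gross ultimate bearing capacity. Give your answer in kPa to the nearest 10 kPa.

tan33.5° = 0.6619, so N_q = e^(π×0.6619)·tan²(61.75°) = 7.999 × 3.464 = 27.71.
N_c = (27.71 − 1)/tan33.5° = 40.35.
Overburden at base level: q = 20.4 × 1.24 = 25.296 kPa.
Cohesion term c·N_c = 18 × 40.351 = 726.31 kPa; surcharge term q·N_q = 25.296 × 27.707 = 700.89 kPa; self-weight term 0.5·γ·B·N_γ = 0.5 × 20.4 × 3.54 × 38 = 1372.1 kPa.
q_ult = 726.31 + 700.89 + 1372.1 = 2799.3 kPa.

q_ult ≈ 2800 kPa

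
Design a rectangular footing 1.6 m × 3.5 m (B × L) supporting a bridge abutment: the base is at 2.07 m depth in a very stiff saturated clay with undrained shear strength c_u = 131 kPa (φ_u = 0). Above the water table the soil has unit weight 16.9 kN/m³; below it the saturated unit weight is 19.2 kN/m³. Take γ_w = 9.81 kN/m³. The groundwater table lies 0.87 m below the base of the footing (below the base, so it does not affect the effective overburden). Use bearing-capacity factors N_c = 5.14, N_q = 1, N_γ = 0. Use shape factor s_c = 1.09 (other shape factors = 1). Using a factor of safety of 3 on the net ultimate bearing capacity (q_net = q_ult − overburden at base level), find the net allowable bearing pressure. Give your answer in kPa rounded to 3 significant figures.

Overburden at base level: q = 16.9 × 2.07 = 34.983 kPa.
Cohesion term c·N_c·s_c = 131 × 5.14 × 1.09 = 733.94 kPa; surcharge term q·N_q = 34.983 × 1 = 34.983 kPa.
q_ult = 733.94 + 34.983 = 768.92 kPa.
q_net = 768.92 − 34.983 = 733.94 kPa.
q_all(net) = 733.94 / 3 = 244.65 kPa.

q_all(net) ≈ 245 kPa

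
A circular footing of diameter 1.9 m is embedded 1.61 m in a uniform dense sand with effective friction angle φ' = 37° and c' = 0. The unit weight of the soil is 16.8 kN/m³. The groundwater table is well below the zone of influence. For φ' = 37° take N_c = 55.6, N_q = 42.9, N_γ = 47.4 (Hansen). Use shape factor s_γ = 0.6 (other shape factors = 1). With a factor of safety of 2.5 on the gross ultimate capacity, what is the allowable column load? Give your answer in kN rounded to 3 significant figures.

P_all ≈ 1830 kN

q = γ·D_f = 16.8 × 1.61 = 27.048 kPa.
q·N_q = 27.048 × 42.9 = 1160.4 kPa
0.5·γ·B·N_γ·s_γ = 0.5 × 16.8 × 1.9 × 47.4 × 0.6 = 453.9 kPa
q_ult = 1160.4 + 453.9 = 1614.3 kPa.
Gross allowable pressure q_all = 1614.3 / 2.5 = 645.7 kPa.
Footing area = 2.8353 m², so allowable column load = 645.7 × 2.8353 = 1830.8 kN.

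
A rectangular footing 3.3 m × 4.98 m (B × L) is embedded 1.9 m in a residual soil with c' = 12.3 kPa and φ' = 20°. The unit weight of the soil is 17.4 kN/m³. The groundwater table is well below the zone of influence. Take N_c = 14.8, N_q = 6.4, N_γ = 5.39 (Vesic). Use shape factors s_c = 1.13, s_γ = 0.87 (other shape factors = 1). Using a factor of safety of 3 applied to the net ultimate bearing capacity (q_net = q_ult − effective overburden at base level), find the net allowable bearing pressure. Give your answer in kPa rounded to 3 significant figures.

q_all(net) ≈ 173 kPa

Overburden at base level: q = 17.4 × 1.9 = 33.06 kPa.
Cohesion term c·N_c·s_c = 12.3 × 14.8 × 1.13 = 205.71 kPa; surcharge term q·N_q = 33.06 × 6.4 = 211.58 kPa; self-weight term 0.5·γ·B·N_γ·s_γ = 0.5 × 17.4 × 3.3 × 5.39 × 0.87 = 134.63 kPa.
q_ult = 205.71 + 211.58 + 134.63 = 551.92 kPa.
Net ultimate: q_net = 551.92 − 33.06 = 518.86 kPa.
q_all(net) = 518.86 / 3 = 172.95 kPa.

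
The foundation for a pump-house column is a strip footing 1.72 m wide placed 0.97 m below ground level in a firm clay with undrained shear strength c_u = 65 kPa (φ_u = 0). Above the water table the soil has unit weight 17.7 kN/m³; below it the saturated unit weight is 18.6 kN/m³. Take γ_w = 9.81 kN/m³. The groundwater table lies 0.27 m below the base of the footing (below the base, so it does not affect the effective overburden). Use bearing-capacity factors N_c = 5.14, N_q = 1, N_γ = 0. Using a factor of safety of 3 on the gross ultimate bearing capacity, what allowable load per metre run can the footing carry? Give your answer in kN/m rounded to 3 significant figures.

Effective surcharge at the founding depth q = γ·D_f = 17.7 × 0.97 = 17.169 kPa.
q_ult = c·N_c + q·N_q
     = 65 × 5.14 + 17.169 × 1
     = 334.1 + 17.169 = 351.27 kPa.
Gross allowable pressure q_all = 351.27 / 3 = 117.09 kPa.
Allowable wall load = q_all × B = 117.09 × 1.72 = 201.39 kN per metre run.

≈ 201 kN/m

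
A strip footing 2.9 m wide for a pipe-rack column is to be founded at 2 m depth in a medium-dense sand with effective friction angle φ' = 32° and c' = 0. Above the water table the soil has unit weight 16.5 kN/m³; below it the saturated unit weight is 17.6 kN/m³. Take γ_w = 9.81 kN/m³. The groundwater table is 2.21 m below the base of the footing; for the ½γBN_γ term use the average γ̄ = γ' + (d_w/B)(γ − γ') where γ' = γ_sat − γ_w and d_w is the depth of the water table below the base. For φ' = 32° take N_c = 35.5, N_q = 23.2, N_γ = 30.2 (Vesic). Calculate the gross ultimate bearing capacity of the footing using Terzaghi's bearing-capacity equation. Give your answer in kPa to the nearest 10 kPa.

Overburden at base level: q = 16.5 × 2 = 33 kPa.
The water table is 2.21 m below the base (< B = 2.9 m), so the ½γBN_γ term uses γ̄ = γ' + (d_w/B)(γ − γ') = 7.79 + (2.21/2.9)(16.5 − 7.79) = 14.428 kN/m³.
Surcharge term q·N_q = 33 × 23.2 = 765.6 kPa; self-weight term 0.5·γ·B·N_γ = 0.5 × 14.428 × 2.9 × 30.2 = 631.79 kPa.
q_ult = 765.6 + 631.79 = 1397.4 kPa.

q_ult ≈ 1400 kPa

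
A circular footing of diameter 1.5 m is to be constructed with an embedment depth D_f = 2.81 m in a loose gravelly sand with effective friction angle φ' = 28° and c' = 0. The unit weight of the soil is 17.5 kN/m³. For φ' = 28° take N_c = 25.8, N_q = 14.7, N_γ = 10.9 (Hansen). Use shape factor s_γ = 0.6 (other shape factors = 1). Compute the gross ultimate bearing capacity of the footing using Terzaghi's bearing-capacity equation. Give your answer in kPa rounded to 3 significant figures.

q_ult ≈ 809 kPa

Overburden at base level: q = 17.5 × 2.81 = 49.175 kPa.
Surcharge term q·N_q = 49.175 × 14.7 = 722.87 kPa; self-weight term 0.5·γ·B·N_γ·s_γ = 0.5 × 17.5 × 1.5 × 10.9 × 0.6 = 85.837 kPa.
q_ult = 722.87 + 85.837 = 808.71 kPa.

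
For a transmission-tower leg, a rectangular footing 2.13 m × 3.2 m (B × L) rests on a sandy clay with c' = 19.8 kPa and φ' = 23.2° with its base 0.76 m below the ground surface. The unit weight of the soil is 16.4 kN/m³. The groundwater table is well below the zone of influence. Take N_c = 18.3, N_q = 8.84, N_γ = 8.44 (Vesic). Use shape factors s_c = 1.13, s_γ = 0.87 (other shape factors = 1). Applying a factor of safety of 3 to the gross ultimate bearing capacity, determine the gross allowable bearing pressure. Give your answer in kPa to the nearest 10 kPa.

q_all ≈ 220 kPa

q = γ·D_f = 16.4 × 0.76 = 12.464 kPa.
c·N_c·s_c = 19.8 × 18.3 × 1.13 = 409.44 kPa
q·N_q = 12.464 × 8.84 = 110.18 kPa
0.5·γ·B·N_γ·s_γ = 0.5 × 16.4 × 2.13 × 8.44 × 0.87 = 128.25 kPa
q_ult = 409.44 + 110.18 + 128.25 = 647.88 kPa.
q_all = q_ult / FS = 647.88 / 3 = 215.96 kPa.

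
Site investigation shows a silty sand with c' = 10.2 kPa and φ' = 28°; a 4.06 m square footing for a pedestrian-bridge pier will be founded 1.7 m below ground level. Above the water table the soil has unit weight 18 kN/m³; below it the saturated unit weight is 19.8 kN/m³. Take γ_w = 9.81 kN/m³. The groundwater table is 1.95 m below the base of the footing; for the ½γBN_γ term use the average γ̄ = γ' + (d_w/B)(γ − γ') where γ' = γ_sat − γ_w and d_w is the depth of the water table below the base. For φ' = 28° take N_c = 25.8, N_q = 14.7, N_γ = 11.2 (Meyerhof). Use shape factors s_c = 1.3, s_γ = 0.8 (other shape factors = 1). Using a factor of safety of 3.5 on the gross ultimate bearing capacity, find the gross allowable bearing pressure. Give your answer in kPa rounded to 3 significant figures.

q_all ≈ 298 kPa

q = γ·D_f = 18 × 1.7 = 30.6 kPa.
γ' = 9.99 kN/m³; averaging over the depth B below the base, γ̄ = γ' + (d_w/B)(γ − γ') = 13.837 kN/m³.
c·N_c·s_c = 10.2 × 25.8 × 1.3 = 342.11 kPa
q·N_q = 30.6 × 14.7 = 449.82 kPa
0.5·γ·B·N_γ·s_γ = 0.5 × 13.837 × 4.06 × 11.2 × 0.8 = 251.68 kPa
q_ult = 342.11 + 449.82 + 251.68 = 1043.6 kPa.
q_all = 1043.6 / 3.5 = 298.17 kPa.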